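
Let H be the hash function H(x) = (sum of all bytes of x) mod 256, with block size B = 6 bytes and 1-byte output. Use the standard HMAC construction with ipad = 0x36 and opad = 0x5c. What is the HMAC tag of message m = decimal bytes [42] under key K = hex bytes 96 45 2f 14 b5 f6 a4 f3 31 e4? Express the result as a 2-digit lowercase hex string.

70

Key hex bytes 96 45 2f 14 b5 f6 a4 f3 31 e4 is 10 bytes > B = 6, so hash it first: H(key) = 75, then zero-pad to 6 bytes: K' = 75 00 00 00 00 00.
K' ⊕ ipad = 43 36 36 36 36 36.  K' ⊕ opad = 29 5c 5c 5c 5c 5c.
Inner input = (K'⊕ipad) ∥ m = 43 36 36 36 36 36 ∥ 2a.
Inner hash: sum = 67+54+54+54+54+54+42 = 379; mod 256 = 123 → 7b.
Outer input = (K'⊕opad) ∥ inner = 29 5c 5c 5c 5c 5c ∥ 7b.
Outer hash (tag): sum = 41+92+92+92+92+92+123 = 624; mod 256 = 112 → 70.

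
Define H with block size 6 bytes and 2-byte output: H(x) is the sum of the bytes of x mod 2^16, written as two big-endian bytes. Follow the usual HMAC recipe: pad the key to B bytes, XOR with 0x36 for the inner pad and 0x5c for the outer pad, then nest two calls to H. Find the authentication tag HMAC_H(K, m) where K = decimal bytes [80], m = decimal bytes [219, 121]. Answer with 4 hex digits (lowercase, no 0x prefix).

02a2

Key decimal bytes [80] = 50 is 1 byte ≤ B = 6; zero-pad to 6 bytes: K' = 50 00 00 00 00 00.
K' ⊕ ipad = 66 36 36 36 36 36.  K' ⊕ opad = 0c 5c 5c 5c 5c 5c.
Inner input = (K'⊕ipad) ∥ m = 66 36 36 36 36 36 ∥ db 79.
Inner hash: sum = 102+54+54+54+54+54+219+121 = 712 → 02 c8.
Outer input = (K'⊕opad) ∥ inner = 0c 5c 5c 5c 5c 5c ∥ 02 c8.
Outer hash (tag): sum = 12+92+92+92+92+92+2+200 = 674 → 02 a2.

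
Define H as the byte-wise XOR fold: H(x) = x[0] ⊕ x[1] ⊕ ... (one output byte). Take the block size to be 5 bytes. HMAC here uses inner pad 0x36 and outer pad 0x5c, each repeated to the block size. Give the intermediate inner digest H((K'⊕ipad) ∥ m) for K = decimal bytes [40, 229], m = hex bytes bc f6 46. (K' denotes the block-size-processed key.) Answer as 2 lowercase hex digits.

f7

Key decimal bytes [40, 229] = 28 e5 is 2 bytes ≤ B = 5; zero-pad to 5 bytes: K' = 28 e5 00 00 00.
K' ⊕ ipad = 1e d3 36 36 36.
Inner input = 1e d3 36 36 36 ∥ bc f6 46.
Inner hash: XOR 1e⊕d3⊕36⊕36⊕36⊕bc⊕f6⊕46 = f7.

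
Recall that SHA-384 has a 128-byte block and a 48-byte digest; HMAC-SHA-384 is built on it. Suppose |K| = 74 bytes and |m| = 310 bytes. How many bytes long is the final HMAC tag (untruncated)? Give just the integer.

48

The tag is one SHA-384 digest: 48 bytes.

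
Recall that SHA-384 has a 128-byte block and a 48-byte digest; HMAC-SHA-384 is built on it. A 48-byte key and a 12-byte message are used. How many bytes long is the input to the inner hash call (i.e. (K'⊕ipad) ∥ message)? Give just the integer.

140

Key is 48 ≤ 128 bytes, zero-padded: |K'| = 128.
Inner input = (K'⊕ipad) ∥ m → 128 + 12 = 140 bytes.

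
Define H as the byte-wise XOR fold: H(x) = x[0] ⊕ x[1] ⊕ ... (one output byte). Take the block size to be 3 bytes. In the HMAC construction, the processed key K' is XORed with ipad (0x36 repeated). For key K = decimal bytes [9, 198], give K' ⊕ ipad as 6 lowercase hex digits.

3ff036

Key decimal bytes [9, 198] = 09 c6 is 2 bytes ≤ B = 3; zero-pad to 3 bytes: K' = 09 c6 00.
XOR each byte with 0x36: 09⊕36=3f, c6⊕36=f0, 00⊕36=36.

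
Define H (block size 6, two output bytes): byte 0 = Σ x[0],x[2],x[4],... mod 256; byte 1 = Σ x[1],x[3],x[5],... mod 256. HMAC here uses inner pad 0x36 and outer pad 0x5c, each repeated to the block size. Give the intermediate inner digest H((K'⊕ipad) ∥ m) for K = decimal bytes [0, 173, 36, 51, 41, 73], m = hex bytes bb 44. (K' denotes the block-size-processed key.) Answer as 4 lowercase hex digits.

2263

Key decimal bytes [0, 173, 36, 51, 41, 73] = 00 ad 24 33 29 49 is exactly B = 6 bytes: K' = 00 ad 24 33 29 49.
K' ⊕ ipad = 36 9b 12 05 1f 7f.
Inner input = 36 9b 12 05 1f 7f ∥ bb 44.
Inner hash: even-index sum = 290 mod 256 = 34; odd-index sum = 355 mod 256 = 99 → 22 63.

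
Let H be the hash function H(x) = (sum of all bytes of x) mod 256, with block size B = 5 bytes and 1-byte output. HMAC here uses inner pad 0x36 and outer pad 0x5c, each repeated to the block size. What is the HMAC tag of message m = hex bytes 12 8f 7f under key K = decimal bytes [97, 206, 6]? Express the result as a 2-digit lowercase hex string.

Key decimal bytes [97, 206, 6] = 61 ce 06 is 3 bytes ≤ B = 5; zero-pad to 5 bytes: K' = 61 ce 06 00 00.
K' ⊕ ipad = 57 f8 30 36 36.  K' ⊕ opad = 3d 92 5a 5c 5c.
Inner input = (K'⊕ipad) ∥ m = 57 f8 30 36 36 ∥ 12 8f 7f.
Inner hash: sum = 87+248+48+54+54+18+143+127 = 779; mod 256 = 11 → 0b.
Outer input = (K'⊕opad) ∥ inner = 3d 92 5a 5c 5c ∥ 0b.
Outer hash (tag): sum = 61+146+90+92+92+11 = 492; mod 256 = 236 → ec.

ec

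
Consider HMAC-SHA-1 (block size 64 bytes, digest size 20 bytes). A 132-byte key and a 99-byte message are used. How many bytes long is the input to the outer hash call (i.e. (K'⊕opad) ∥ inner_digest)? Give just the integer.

84

Key is 132 > 64 bytes, so it is hashed to 20 bytes then zero-padded to 64: |K'| = 64.
Outer input = (K'⊕opad) ∥ H(inner) → 64 + 20 = 84 bytes.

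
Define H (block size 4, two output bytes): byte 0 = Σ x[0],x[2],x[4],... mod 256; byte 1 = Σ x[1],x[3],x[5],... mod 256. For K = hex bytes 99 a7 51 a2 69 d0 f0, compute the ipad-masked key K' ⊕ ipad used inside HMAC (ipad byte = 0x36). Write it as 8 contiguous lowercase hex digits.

Key hex bytes 99 a7 51 a2 69 d0 f0 is 7 bytes > B = 4, so hash it first: H(key) = 43 19, then zero-pad to 4 bytes: K' = 43 19 00 00.
XOR each byte with 0x36: 43⊕36=75, 19⊕36=2f, 00⊕36=36, 00⊕36=36.

752f3636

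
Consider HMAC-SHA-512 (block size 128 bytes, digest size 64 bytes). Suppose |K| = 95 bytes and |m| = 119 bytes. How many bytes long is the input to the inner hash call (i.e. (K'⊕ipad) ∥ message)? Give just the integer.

247

Key is 95 ≤ 128 bytes, zero-padded: |K'| = 128.
Inner input = (K'⊕ipad) ∥ m → 128 + 119 = 247 bytes.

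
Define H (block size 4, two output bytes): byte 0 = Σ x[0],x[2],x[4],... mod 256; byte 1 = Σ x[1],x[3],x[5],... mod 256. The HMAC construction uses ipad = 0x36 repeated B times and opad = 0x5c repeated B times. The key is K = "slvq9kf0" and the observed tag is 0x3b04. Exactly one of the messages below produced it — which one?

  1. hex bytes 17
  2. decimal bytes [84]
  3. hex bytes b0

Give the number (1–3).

1

Key "slvq9kf0" = 73 6c 76 71 39 6b 66 30 is 8 bytes > B = 4, so hash it first: H(key) = 88 78, then zero-pad to 4 bytes: K' = 88 78 00 00.
K' ⊕ ipad = be 4e 36 36; K' ⊕ opad = d4 24 5c 5c.
m1: inner = H(be 4e 36 36 17) = 0b 84; tag = H(d4 24 5c 5c 0b 84) = 3b04 ← matches
m2: inner = H(be 4e 36 36 54) = 48 84; tag = H(d4 24 5c 5c 48 84) = 7804
m3: inner = H(be 4e 36 36 b0) = a4 84; tag = H(d4 24 5c 5c a4 84) = d404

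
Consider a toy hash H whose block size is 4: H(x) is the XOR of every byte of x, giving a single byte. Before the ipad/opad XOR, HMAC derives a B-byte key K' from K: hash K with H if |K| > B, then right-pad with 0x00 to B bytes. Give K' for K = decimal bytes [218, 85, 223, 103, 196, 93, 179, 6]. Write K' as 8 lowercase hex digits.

1b000000

|K| = 8 > B = 4, so first hash the key.
H(K): XOR da⊕55⊕df⊕67⊕c4⊕5d⊕b3⊕06 = 1b.
Zero-pad H(K) = 1b to 4 bytes: K' = 1b 00 00 00.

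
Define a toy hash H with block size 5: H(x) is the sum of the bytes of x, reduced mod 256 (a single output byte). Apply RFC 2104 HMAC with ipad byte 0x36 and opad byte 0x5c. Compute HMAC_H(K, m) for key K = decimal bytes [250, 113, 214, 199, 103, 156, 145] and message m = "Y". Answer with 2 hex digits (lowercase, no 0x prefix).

Key decimal bytes [250, 113, 214, 199, 103, 156, 145] = fa 71 d6 c7 67 9c 91 is 7 bytes > B = 5, so hash it first: H(key) = 9c, then zero-pad to 5 bytes: K' = 9c 00 00 00 00.
K' ⊕ ipad = aa 36 36 36 36.  K' ⊕ opad = c0 5c 5c 5c 5c.
Inner input = (K'⊕ipad) ∥ m = aa 36 36 36 36 ∥ 59.
Inner hash: sum = 170+54+54+54+54+89 = 475; mod 256 = 219 → db.
Outer input = (K'⊕opad) ∥ inner = c0 5c 5c 5c 5c ∥ db.
Outer hash (tag): sum = 192+92+92+92+92+219 = 779; mod 256 = 11 → 0b.

0b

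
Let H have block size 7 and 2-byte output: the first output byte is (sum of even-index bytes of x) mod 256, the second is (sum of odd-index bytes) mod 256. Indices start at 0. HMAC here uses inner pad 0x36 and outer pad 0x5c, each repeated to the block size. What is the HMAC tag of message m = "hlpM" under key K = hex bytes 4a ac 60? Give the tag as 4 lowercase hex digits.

e89f

Key hex bytes 4a ac 60 is 3 bytes ≤ B = 7; zero-pad to 7 bytes: K' = 4a ac 60 00 00 00 00.
K' ⊕ ipad = 7c 9a 56 36 36 36 36.  K' ⊕ opad = 16 f0 3c 5c 5c 5c 5c.
Inner input = (K'⊕ipad) ∥ m = 7c 9a 56 36 36 36 36 ∥ 68 6c 70 4d.
Inner hash: even-index sum = 503 mod 256 = 247; odd-index sum = 478 mod 256 = 222 → f7 de.
Outer input = (K'⊕opad) ∥ inner = 16 f0 3c 5c 5c 5c 5c ∥ f7 de.
Outer hash (tag): even-index sum = 488 mod 256 = 232; odd-index sum = 671 mod 256 = 159 → e8 9f.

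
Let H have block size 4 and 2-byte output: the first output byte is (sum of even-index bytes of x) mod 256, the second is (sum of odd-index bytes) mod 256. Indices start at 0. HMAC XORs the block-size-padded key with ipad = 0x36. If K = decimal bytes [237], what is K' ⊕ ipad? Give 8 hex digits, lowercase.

db363636

Key decimal bytes [237] = ed is 1 byte ≤ B = 4; zero-pad to 4 bytes: K' = ed 00 00 00.
XOR each byte with 0x36: ed⊕36=db, 00⊕36=36, 00⊕36=36, 00⊕36=36.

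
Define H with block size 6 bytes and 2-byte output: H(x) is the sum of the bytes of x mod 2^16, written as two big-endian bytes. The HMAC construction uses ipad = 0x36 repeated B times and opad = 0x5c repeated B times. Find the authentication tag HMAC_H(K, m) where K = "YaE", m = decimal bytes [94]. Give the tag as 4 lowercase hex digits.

Key "YaE" = 59 61 45 is 3 bytes ≤ B = 6; zero-pad to 6 bytes: K' = 59 61 45 00 00 00.
K' ⊕ ipad = 6f 57 73 36 36 36.  K' ⊕ opad = 05 3d 19 5c 5c 5c.
Inner input = (K'⊕ipad) ∥ m = 6f 57 73 36 36 36 ∥ 5e.
Inner hash: sum = 111+87+115+54+54+54+94 = 569 → 02 39.
Outer input = (K'⊕opad) ∥ inner = 05 3d 19 5c 5c 5c ∥ 02 39.
Outer hash (tag): sum = 5+61+25+92+92+92+2+57 = 426 → 01 aa.

01aa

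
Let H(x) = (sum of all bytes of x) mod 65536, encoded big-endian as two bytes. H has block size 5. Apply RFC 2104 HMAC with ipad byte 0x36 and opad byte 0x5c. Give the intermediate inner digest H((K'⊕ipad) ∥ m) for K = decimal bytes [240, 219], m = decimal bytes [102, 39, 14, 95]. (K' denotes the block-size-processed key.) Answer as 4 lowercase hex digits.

Key decimal bytes [240, 219] = f0 db is 2 bytes ≤ B = 5; zero-pad to 5 bytes: K' = f0 db 00 00 00.
K' ⊕ ipad = c6 ed 36 36 36.
Inner input = c6 ed 36 36 36 ∥ 66 27 0e 5f.
Inner hash: sum = 198+237+54+54+54+102+39+14+95 = 847 → 03 4f.

034f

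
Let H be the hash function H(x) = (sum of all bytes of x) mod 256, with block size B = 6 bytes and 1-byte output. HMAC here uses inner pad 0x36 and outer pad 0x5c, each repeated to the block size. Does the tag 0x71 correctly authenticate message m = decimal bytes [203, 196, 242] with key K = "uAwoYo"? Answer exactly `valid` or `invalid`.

Key "uAwoYo" = 75 41 77 6f 59 6f is exactly B = 6 bytes: K' = 75 41 77 6f 59 6f.
K' ⊕ ipad = 43 77 41 59 6f 59; K' ⊕ opad = 29 1d 2b 33 05 33.
Inner hash: sum = 67+119+65+89+111+89+203+196+242 = 1181; mod 256 = 157 → 9d.
Outer hash (recomputed tag): sum = 41+29+43+51+5+51+157 = 377; mod 256 = 121 → 79.
Recomputed tag = 79; claimed = 71 → mismatch.

invalid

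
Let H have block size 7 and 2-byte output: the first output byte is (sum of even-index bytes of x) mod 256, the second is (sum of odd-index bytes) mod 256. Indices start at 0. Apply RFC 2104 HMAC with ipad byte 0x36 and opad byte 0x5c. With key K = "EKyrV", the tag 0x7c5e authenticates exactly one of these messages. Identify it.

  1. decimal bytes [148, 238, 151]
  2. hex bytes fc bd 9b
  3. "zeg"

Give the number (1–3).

3

Key "EKyrV" = 45 4b 79 72 56 is 5 bytes ≤ B = 7; zero-pad to 7 bytes: K' = 45 4b 79 72 56 00 00.
K' ⊕ ipad = 73 7d 4f 44 60 36 36; K' ⊕ opad = 19 17 25 2e 0a 5c 5c.
m1: inner = H(73 7d 4f 44 60 36 36 94 ee 97) = 46 22; tag = H(19 17 25 2e 0a 5c 5c 46 22) = c6e7
m2: inner = H(73 7d 4f 44 60 36 36 fc bd 9b) = 15 8e; tag = H(19 17 25 2e 0a 5c 5c 15 8e) = 32b6
m3: inner = H(73 7d 4f 44 60 36 36 7a 65 67) = bd d8; tag = H(19 17 25 2e 0a 5c 5c bd d8) = 7c5e ← matches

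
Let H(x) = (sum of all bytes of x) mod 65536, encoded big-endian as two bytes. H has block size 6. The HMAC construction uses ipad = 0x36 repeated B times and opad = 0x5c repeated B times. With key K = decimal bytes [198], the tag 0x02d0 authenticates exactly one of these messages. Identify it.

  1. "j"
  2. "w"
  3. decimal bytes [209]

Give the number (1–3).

Key decimal bytes [198] = c6 is 1 byte ≤ B = 6; zero-pad to 6 bytes: K' = c6 00 00 00 00 00.
K' ⊕ ipad = f0 36 36 36 36 36; K' ⊕ opad = 9a 5c 5c 5c 5c 5c.
m1: inner = H(f0 36 36 36 36 36 6a) = 02 68; tag = H(9a 5c 5c 5c 5c 5c 02 68) = 02d0 ← matches
m2: inner = H(f0 36 36 36 36 36 77) = 02 75; tag = H(9a 5c 5c 5c 5c 5c 02 75) = 02dd
m3: inner = H(f0 36 36 36 36 36 d1) = 02 cf; tag = H(9a 5c 5c 5c 5c 5c 02 cf) = 0337

1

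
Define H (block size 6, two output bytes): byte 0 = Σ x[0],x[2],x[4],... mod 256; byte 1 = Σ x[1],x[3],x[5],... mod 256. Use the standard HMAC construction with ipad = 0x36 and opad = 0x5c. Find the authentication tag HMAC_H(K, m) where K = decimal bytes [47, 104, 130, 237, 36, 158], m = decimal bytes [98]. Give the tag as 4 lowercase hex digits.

0a88

Key decimal bytes [47, 104, 130, 237, 36, 158] = 2f 68 82 ed 24 9e is exactly B = 6 bytes: K' = 2f 68 82 ed 24 9e.
K' ⊕ ipad = 19 5e b4 db 12 a8.  K' ⊕ opad = 73 34 de b1 78 c2.
Inner input = (K'⊕ipad) ∥ m = 19 5e b4 db 12 a8 ∥ 62.
Inner hash: even-index sum = 321 mod 256 = 65; odd-index sum = 481 mod 256 = 225 → 41 e1.
Outer input = (K'⊕opad) ∥ inner = 73 34 de b1 78 c2 ∥ 41 e1.
Outer hash (tag): even-index sum = 522 mod 256 = 10; odd-index sum = 648 mod 256 = 136 → 0a 88.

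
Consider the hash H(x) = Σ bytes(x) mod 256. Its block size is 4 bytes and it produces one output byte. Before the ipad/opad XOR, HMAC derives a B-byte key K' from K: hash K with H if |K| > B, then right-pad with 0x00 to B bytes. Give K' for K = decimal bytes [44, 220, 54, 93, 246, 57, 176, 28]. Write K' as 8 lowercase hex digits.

|K| = 8 > B = 4, so first hash the key.
H(K): sum = 44+220+54+93+246+57+176+28 = 918; mod 256 = 150 → 96.
Zero-pad H(K) = 96 to 4 bytes: K' = 96 00 00 00.

96000000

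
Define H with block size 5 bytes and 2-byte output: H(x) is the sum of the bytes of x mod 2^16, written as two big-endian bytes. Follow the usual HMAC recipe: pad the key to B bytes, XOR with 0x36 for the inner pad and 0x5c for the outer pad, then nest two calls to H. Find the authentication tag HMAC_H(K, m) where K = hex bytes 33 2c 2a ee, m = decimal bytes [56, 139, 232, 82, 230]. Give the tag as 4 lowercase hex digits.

0293

Key hex bytes 33 2c 2a ee is 4 bytes ≤ B = 5; zero-pad to 5 bytes: K' = 33 2c 2a ee 00.
K' ⊕ ipad = 05 1a 1c d8 36.  K' ⊕ opad = 6f 70 76 b2 5c.
Inner input = (K'⊕ipad) ∥ m = 05 1a 1c d8 36 ∥ 38 8b e8 52 e6.
Inner hash: sum = 5+26+28+216+54+56+139+232+82+230 = 1068 → 04 2c.
Outer input = (K'⊕opad) ∥ inner = 6f 70 76 b2 5c ∥ 04 2c.
Outer hash (tag): sum = 111+112+118+178+92+4+44 = 659 → 02 93.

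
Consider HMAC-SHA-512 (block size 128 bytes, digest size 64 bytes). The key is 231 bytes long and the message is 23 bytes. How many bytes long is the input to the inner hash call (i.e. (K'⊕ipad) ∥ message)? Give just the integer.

Key is 231 > 128 bytes, so it is hashed to 64 bytes then zero-padded to 128: |K'| = 128.
Inner input = (K'⊕ipad) ∥ m → 128 + 23 = 151 bytes.

151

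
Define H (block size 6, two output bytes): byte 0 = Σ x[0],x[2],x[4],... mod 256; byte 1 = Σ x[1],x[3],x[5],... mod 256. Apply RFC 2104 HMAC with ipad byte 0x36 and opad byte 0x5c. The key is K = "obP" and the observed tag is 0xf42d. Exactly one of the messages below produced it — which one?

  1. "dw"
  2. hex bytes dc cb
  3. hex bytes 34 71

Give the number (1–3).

Key "obP" = 6f 62 50 is 3 bytes ≤ B = 6; zero-pad to 6 bytes: K' = 6f 62 50 00 00 00.
K' ⊕ ipad = 59 54 66 36 36 36; K' ⊕ opad = 33 3e 0c 5c 5c 5c.
m1: inner = H(59 54 66 36 36 36 64 77) = 59 37; tag = H(33 3e 0c 5c 5c 5c 59 37) = f42d ← matches
m2: inner = H(59 54 66 36 36 36 dc cb) = d1 8b; tag = H(33 3e 0c 5c 5c 5c d1 8b) = 6c81
m3: inner = H(59 54 66 36 36 36 34 71) = 29 31; tag = H(33 3e 0c 5c 5c 5c 29 31) = c427

1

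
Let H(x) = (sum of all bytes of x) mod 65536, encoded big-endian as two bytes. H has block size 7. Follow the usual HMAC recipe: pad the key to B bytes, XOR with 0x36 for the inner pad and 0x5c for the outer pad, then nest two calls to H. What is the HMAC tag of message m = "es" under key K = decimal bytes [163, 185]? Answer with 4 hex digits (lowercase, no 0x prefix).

Key decimal bytes [163, 185] = a3 b9 is 2 bytes ≤ B = 7; zero-pad to 7 bytes: K' = a3 b9 00 00 00 00 00.
K' ⊕ ipad = 95 8f 36 36 36 36 36.  K' ⊕ opad = ff e5 5c 5c 5c 5c 5c.
Inner input = (K'⊕ipad) ∥ m = 95 8f 36 36 36 36 36 ∥ 65 73.
Inner hash: sum = 149+143+54+54+54+54+54+101+115 = 778 → 03 0a.
Outer input = (K'⊕opad) ∥ inner = ff e5 5c 5c 5c 5c 5c ∥ 03 0a.
Outer hash (tag): sum = 255+229+92+92+92+92+92+3+10 = 957 → 03 bd.

03bd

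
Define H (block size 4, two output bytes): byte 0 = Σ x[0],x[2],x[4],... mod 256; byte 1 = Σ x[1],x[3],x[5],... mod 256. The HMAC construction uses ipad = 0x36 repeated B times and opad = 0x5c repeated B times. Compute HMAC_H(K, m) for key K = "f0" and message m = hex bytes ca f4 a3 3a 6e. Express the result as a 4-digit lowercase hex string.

f732

Key "f0" = 66 30 is 2 bytes ≤ B = 4; zero-pad to 4 bytes: K' = 66 30 00 00.
K' ⊕ ipad = 50 06 36 36.  K' ⊕ opad = 3a 6c 5c 5c.
Inner input = (K'⊕ipad) ∥ m = 50 06 36 36 ∥ ca f4 a3 3a 6e.
Inner hash: even-index sum = 609 mod 256 = 97; odd-index sum = 362 mod 256 = 106 → 61 6a.
Outer input = (K'⊕opad) ∥ inner = 3a 6c 5c 5c ∥ 61 6a.
Outer hash (tag): even-index sum = 247 mod 256 = 247; odd-index sum = 306 mod 256 = 50 → f7 32.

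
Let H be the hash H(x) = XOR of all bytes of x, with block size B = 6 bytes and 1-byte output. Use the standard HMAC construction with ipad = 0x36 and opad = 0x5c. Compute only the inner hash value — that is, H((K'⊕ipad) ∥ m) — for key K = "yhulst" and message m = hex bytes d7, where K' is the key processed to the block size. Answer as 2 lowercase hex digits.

d8

Key "yhulst" = 79 68 75 6c 73 74 is exactly B = 6 bytes: K' = 79 68 75 6c 73 74.
K' ⊕ ipad = 4f 5e 43 5a 45 42.
Inner input = 4f 5e 43 5a 45 42 ∥ d7.
Inner hash: XOR 4f⊕5e⊕43⊕5a⊕45⊕42⊕d7 = d8.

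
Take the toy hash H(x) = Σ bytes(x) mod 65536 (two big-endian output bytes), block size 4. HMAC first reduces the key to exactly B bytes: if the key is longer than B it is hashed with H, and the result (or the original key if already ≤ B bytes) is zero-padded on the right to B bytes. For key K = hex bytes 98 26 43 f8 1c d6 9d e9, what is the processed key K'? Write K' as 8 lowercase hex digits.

|K| = 8 > B = 4, so first hash the key.
H(K): sum = 152+38+67+248+28+214+157+233 = 1137 → 04 71.
Zero-pad H(K) = 04 71 to 4 bytes: K' = 04 71 00 00.

04710000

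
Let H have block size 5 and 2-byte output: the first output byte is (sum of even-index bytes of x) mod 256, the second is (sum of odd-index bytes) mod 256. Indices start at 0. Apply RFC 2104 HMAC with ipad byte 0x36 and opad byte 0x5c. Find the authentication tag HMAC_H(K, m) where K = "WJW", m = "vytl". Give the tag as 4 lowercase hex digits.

0e4f

Key "WJW" = 57 4a 57 is 3 bytes ≤ B = 5; zero-pad to 5 bytes: K' = 57 4a 57 00 00.
K' ⊕ ipad = 61 7c 61 36 36.  K' ⊕ opad = 0b 16 0b 5c 5c.
Inner input = (K'⊕ipad) ∥ m = 61 7c 61 36 36 ∥ 76 79 74 6c.
Inner hash: even-index sum = 477 mod 256 = 221; odd-index sum = 412 mod 256 = 156 → dd 9c.
Outer input = (K'⊕opad) ∥ inner = 0b 16 0b 5c 5c ∥ dd 9c.
Outer hash (tag): even-index sum = 270 mod 256 = 14; odd-index sum = 335 mod 256 = 79 → 0e 4f.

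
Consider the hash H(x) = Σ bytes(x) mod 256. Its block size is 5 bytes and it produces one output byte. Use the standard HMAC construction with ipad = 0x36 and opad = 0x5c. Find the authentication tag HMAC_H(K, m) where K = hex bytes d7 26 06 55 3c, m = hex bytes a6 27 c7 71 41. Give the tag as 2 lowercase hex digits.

9c

Key hex bytes d7 26 06 55 3c is exactly B = 5 bytes: K' = d7 26 06 55 3c.
K' ⊕ ipad = e1 10 30 63 0a.  K' ⊕ opad = 8b 7a 5a 09 60.
Inner input = (K'⊕ipad) ∥ m = e1 10 30 63 0a ∥ a6 27 c7 71 41.
Inner hash: sum = 225+16+48+99+10+166+39+199+113+65 = 980; mod 256 = 212 → d4.
Outer input = (K'⊕opad) ∥ inner = 8b 7a 5a 09 60 ∥ d4.
Outer hash (tag): sum = 139+122+90+9+96+212 = 668; mod 256 = 156 → 9c.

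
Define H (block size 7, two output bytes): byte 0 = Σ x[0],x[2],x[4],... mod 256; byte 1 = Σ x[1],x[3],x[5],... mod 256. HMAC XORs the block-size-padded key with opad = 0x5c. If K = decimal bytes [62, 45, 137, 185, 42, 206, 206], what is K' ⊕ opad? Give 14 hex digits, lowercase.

6271d5e5769292

Key decimal bytes [62, 45, 137, 185, 42, 206, 206] = 3e 2d 89 b9 2a ce ce is exactly B = 7 bytes: K' = 3e 2d 89 b9 2a ce ce.
XOR each byte with 0x5c: 3e⊕5c=62, 2d⊕5c=71, 89⊕5c=d5, b9⊕5c=e5, 2a⊕5c=76, ce⊕5c=92, ce⊕5c=92.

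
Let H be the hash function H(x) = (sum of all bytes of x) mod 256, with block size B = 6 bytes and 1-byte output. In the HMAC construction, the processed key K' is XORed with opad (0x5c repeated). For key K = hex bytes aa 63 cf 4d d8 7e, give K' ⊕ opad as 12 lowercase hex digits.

Key hex bytes aa 63 cf 4d d8 7e is exactly B = 6 bytes: K' = aa 63 cf 4d d8 7e.
XOR each byte with 0x5c: aa⊕5c=f6, 63⊕5c=3f, cf⊕5c=93, 4d⊕5c=11, d8⊕5c=84, 7e⊕5c=22.

f63f93118422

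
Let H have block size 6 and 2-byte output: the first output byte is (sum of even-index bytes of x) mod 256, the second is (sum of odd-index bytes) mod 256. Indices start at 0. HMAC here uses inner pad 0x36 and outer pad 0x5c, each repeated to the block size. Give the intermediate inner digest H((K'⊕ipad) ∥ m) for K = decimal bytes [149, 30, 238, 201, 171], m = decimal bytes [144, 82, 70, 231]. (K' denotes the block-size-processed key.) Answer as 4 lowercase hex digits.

ee96

Key decimal bytes [149, 30, 238, 201, 171] = 95 1e ee c9 ab is 5 bytes ≤ B = 6; zero-pad to 6 bytes: K' = 95 1e ee c9 ab 00.
K' ⊕ ipad = a3 28 d8 ff 9d 36.
Inner input = a3 28 d8 ff 9d 36 ∥ 90 52 46 e7.
Inner hash: even-index sum = 750 mod 256 = 238; odd-index sum = 662 mod 256 = 150 → ee 96.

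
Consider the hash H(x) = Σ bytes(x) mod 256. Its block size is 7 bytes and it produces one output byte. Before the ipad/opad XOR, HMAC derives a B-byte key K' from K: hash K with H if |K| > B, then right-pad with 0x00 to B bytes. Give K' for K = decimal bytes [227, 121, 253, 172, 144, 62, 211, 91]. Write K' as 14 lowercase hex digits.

|K| = 8 > B = 7, so first hash the key.
H(K): sum = 227+121+253+172+144+62+211+91 = 1281; mod 256 = 1 → 01.
Zero-pad H(K) = 01 to 7 bytes: K' = 01 00 00 00 00 00 00.

01000000000000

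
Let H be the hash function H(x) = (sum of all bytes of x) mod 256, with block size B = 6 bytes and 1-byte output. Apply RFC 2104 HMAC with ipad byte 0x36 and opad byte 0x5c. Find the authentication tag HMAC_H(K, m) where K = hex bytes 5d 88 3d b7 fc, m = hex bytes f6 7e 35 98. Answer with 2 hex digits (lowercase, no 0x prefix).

13

Key hex bytes 5d 88 3d b7 fc is 5 bytes ≤ B = 6; zero-pad to 6 bytes: K' = 5d 88 3d b7 fc 00.
K' ⊕ ipad = 6b be 0b 81 ca 36.  K' ⊕ opad = 01 d4 61 eb a0 5c.
Inner input = (K'⊕ipad) ∥ m = 6b be 0b 81 ca 36 ∥ f6 7e 35 98.
Inner hash: sum = 107+190+11+129+202+54+246+126+53+152 = 1270; mod 256 = 246 → f6.
Outer input = (K'⊕opad) ∥ inner = 01 d4 61 eb a0 5c ∥ f6.
Outer hash (tag): sum = 1+212+97+235+160+92+246 = 1043; mod 256 = 19 → 13.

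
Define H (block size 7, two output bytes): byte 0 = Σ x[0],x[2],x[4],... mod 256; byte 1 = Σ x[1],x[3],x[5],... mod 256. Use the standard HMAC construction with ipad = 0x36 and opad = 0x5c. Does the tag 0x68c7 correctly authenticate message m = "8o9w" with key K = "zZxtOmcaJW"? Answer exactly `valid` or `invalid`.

Key "zZxtOmcaJW" = 7a 5a 78 74 4f 6d 63 61 4a 57 is 10 bytes > B = 7, so hash it first: H(key) = ee f3, then zero-pad to 7 bytes: K' = ee f3 00 00 00 00 00.
K' ⊕ ipad = d8 c5 36 36 36 36 36; K' ⊕ opad = b2 af 5c 5c 5c 5c 5c.
Inner hash: even-index sum = 608 mod 256 = 96; odd-index sum = 418 mod 256 = 162 → 60 a2.
Outer hash (recomputed tag): even-index sum = 616 mod 256 = 104; odd-index sum = 455 mod 256 = 199 → 68 c7.
Recomputed tag = 68c7; claimed = 68c7 → match.

valid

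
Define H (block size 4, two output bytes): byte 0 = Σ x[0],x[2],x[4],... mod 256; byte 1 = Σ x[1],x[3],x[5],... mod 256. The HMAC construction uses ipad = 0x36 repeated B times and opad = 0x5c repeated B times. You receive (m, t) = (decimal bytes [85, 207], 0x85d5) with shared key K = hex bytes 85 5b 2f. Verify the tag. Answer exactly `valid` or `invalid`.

Key hex bytes 85 5b 2f is 3 bytes ≤ B = 4; zero-pad to 4 bytes: K' = 85 5b 2f 00.
K' ⊕ ipad = b3 6d 19 36; K' ⊕ opad = d9 07 73 5c.
Inner hash: even-index sum = 289 mod 256 = 33; odd-index sum = 370 mod 256 = 114 → 21 72.
Outer hash (recomputed tag): even-index sum = 365 mod 256 = 109; odd-index sum = 213 mod 256 = 213 → 6d d5.
Recomputed tag = 6dd5; claimed = 85d5 → mismatch.

invalid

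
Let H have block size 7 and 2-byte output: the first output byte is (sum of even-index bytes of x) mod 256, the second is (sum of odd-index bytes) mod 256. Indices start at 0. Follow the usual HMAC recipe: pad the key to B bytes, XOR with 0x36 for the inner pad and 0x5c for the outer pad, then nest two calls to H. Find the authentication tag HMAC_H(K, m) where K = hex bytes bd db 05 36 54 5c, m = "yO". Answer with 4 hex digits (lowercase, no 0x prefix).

6e96

Key hex bytes bd db 05 36 54 5c is 6 bytes ≤ B = 7; zero-pad to 7 bytes: K' = bd db 05 36 54 5c 00.
K' ⊕ ipad = 8b ed 33 00 62 6a 36.  K' ⊕ opad = e1 87 59 6a 08 00 5c.
Inner input = (K'⊕ipad) ∥ m = 8b ed 33 00 62 6a 36 ∥ 79 4f.
Inner hash: even-index sum = 421 mod 256 = 165; odd-index sum = 464 mod 256 = 208 → a5 d0.
Outer input = (K'⊕opad) ∥ inner = e1 87 59 6a 08 00 5c ∥ a5 d0.
Outer hash (tag): even-index sum = 622 mod 256 = 110; odd-index sum = 406 mod 256 = 150 → 6e 96.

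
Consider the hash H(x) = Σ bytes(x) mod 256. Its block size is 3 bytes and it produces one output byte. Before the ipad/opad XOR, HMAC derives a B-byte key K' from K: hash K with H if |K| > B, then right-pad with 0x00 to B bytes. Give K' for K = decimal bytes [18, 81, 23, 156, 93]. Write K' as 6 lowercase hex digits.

730000

|K| = 5 > B = 3, so first hash the key.
H(K): sum = 18+81+23+156+93 = 371; mod 256 = 115 → 73.
Zero-pad H(K) = 73 to 3 bytes: K' = 73 00 00.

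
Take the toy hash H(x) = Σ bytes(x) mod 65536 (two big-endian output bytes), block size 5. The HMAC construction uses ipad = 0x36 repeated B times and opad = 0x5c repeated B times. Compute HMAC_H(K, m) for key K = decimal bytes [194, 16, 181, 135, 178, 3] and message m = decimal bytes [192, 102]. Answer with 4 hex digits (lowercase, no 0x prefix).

Key decimal bytes [194, 16, 181, 135, 178, 3] = c2 10 b5 87 b2 03 is 6 bytes > B = 5, so hash it first: H(key) = 02 c3, then zero-pad to 5 bytes: K' = 02 c3 00 00 00.
K' ⊕ ipad = 34 f5 36 36 36.  K' ⊕ opad = 5e 9f 5c 5c 5c.
Inner input = (K'⊕ipad) ∥ m = 34 f5 36 36 36 ∥ c0 66.
Inner hash: sum = 52+245+54+54+54+192+102 = 753 → 02 f1.
Outer input = (K'⊕opad) ∥ inner = 5e 9f 5c 5c 5c ∥ 02 f1.
Outer hash (tag): sum = 94+159+92+92+92+2+241 = 772 → 03 04.

0304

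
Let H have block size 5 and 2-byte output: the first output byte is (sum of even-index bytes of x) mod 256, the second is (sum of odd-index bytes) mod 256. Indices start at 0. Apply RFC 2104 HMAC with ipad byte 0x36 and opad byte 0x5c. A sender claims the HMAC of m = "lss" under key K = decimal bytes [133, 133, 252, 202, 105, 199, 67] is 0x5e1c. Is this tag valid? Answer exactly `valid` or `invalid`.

invalid

Key decimal bytes [133, 133, 252, 202, 105, 199, 67] = 85 85 fc ca 69 c7 43 is 7 bytes > B = 5, so hash it first: H(key) = 2d 16, then zero-pad to 5 bytes: K' = 2d 16 00 00 00.
K' ⊕ ipad = 1b 20 36 36 36; K' ⊕ opad = 71 4a 5c 5c 5c.
Inner hash: even-index sum = 250 mod 256 = 250; odd-index sum = 309 mod 256 = 53 → fa 35.
Outer hash (recomputed tag): even-index sum = 350 mod 256 = 94; odd-index sum = 416 mod 256 = 160 → 5e a0.
Recomputed tag = 5ea0; claimed = 5e1c → mismatch.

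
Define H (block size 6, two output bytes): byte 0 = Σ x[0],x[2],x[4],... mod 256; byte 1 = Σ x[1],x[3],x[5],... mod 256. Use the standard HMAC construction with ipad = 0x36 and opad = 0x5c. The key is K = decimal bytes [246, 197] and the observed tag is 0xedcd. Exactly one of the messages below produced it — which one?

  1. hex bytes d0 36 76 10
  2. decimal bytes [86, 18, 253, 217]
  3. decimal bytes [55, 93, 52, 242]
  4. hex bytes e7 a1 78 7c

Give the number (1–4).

4

Key decimal bytes [246, 197] = f6 c5 is 2 bytes ≤ B = 6; zero-pad to 6 bytes: K' = f6 c5 00 00 00 00.
K' ⊕ ipad = c0 f3 36 36 36 36; K' ⊕ opad = aa 99 5c 5c 5c 5c.
m1: inner = H(c0 f3 36 36 36 36 d0 36 76 10) = 72 a5; tag = H(aa 99 5c 5c 5c 5c 72 a5) = d4f6
m2: inner = H(c0 f3 36 36 36 36 56 12 fd d9) = 7f 4a; tag = H(aa 99 5c 5c 5c 5c 7f 4a) = e19b
m3: inner = H(c0 f3 36 36 36 36 37 5d 34 f2) = 97 ae; tag = H(aa 99 5c 5c 5c 5c 97 ae) = f9ff
m4: inner = H(c0 f3 36 36 36 36 e7 a1 78 7c) = 8b 7c; tag = H(aa 99 5c 5c 5c 5c 8b 7c) = edcd ← matches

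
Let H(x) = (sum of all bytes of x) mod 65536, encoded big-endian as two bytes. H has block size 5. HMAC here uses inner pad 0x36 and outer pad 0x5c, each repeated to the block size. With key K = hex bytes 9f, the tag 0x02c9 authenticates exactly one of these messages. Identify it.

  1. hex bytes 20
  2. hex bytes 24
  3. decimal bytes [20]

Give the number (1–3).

3

Key hex bytes 9f is 1 byte ≤ B = 5; zero-pad to 5 bytes: K' = 9f 00 00 00 00.
K' ⊕ ipad = a9 36 36 36 36; K' ⊕ opad = c3 5c 5c 5c 5c.
m1: inner = H(a9 36 36 36 36 20) = 01 a1; tag = H(c3 5c 5c 5c 5c 01 a1) = 02d5
m2: inner = H(a9 36 36 36 36 24) = 01 a5; tag = H(c3 5c 5c 5c 5c 01 a5) = 02d9
m3: inner = H(a9 36 36 36 36 14) = 01 95; tag = H(c3 5c 5c 5c 5c 01 95) = 02c9 ← matches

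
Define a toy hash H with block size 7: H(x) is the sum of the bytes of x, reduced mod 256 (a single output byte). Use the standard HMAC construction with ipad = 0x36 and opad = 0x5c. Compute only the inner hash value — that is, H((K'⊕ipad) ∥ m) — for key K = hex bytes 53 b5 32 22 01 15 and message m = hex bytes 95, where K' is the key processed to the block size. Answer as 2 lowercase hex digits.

Key hex bytes 53 b5 32 22 01 15 is 6 bytes ≤ B = 7; zero-pad to 7 bytes: K' = 53 b5 32 22 01 15 00.
K' ⊕ ipad = 65 83 04 14 37 23 36.
Inner input = 65 83 04 14 37 23 36 ∥ 95.
Inner hash: sum = 101+131+4+20+55+35+54+149 = 549; mod 256 = 37 → 25.

25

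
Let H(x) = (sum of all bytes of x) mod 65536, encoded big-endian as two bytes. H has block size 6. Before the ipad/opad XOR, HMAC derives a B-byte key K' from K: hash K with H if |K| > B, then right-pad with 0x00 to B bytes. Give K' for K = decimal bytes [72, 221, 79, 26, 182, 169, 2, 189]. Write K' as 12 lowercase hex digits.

03ac00000000

|K| = 8 > B = 6, so first hash the key.
H(K): sum = 72+221+79+26+182+169+2+189 = 940 → 03 ac.
Zero-pad H(K) = 03 ac to 6 bytes: K' = 03 ac 00 00 00 00.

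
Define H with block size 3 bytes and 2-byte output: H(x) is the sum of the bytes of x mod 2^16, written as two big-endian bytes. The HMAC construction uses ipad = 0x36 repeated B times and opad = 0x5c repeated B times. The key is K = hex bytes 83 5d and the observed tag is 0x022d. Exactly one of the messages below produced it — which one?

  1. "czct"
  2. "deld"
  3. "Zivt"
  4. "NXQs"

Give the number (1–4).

2

Key hex bytes 83 5d is 2 bytes ≤ B = 3; zero-pad to 3 bytes: K' = 83 5d 00.
K' ⊕ ipad = b5 6b 36; K' ⊕ opad = df 01 5c.
m1: inner = H(b5 6b 36 63 7a 63 74) = 03 0a; tag = H(df 01 5c 03 0a) = 0149
m2: inner = H(b5 6b 36 64 65 6c 64) = 02 ef; tag = H(df 01 5c 02 ef) = 022d ← matches
m3: inner = H(b5 6b 36 5a 69 76 74) = 03 03; tag = H(df 01 5c 03 03) = 0142
m4: inner = H(b5 6b 36 4e 58 51 73) = 02 c0; tag = H(df 01 5c 02 c0) = 01fe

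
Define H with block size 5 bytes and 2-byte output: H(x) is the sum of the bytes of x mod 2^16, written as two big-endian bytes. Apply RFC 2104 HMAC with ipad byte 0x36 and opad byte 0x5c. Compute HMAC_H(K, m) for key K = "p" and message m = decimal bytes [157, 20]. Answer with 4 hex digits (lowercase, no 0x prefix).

Key "p" = 70 is 1 byte ≤ B = 5; zero-pad to 5 bytes: K' = 70 00 00 00 00.
K' ⊕ ipad = 46 36 36 36 36.  K' ⊕ opad = 2c 5c 5c 5c 5c.
Inner input = (K'⊕ipad) ∥ m = 46 36 36 36 36 ∥ 9d 14.
Inner hash: sum = 70+54+54+54+54+157+20 = 463 → 01 cf.
Outer input = (K'⊕opad) ∥ inner = 2c 5c 5c 5c 5c ∥ 01 cf.
Outer hash (tag): sum = 44+92+92+92+92+1+207 = 620 → 02 6c.

026c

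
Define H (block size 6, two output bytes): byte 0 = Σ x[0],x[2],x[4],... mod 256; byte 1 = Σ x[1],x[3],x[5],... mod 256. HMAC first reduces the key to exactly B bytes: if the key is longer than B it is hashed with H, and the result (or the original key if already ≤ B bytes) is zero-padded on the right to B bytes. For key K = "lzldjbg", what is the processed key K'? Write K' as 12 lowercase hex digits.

a94000000000

|K| = 7 > B = 6, so first hash the key.
H(K): even-index sum = 425 mod 256 = 169; odd-index sum = 320 mod 256 = 64 → a9 40.
Zero-pad H(K) = a9 40 to 6 bytes: K' = a9 40 00 00 00 00.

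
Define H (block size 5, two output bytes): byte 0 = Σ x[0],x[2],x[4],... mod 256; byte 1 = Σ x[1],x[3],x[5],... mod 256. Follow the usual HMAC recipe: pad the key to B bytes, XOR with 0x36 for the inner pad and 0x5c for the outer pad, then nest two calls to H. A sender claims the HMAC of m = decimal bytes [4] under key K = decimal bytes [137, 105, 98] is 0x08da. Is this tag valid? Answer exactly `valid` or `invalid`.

valid

Key decimal bytes [137, 105, 98] = 89 69 62 is 3 bytes ≤ B = 5; zero-pad to 5 bytes: K' = 89 69 62 00 00.
K' ⊕ ipad = bf 5f 54 36 36; K' ⊕ opad = d5 35 3e 5c 5c.
Inner hash: even-index sum = 329 mod 256 = 73; odd-index sum = 153 mod 256 = 153 → 49 99.
Outer hash (recomputed tag): even-index sum = 520 mod 256 = 8; odd-index sum = 218 mod 256 = 218 → 08 da.
Recomputed tag = 08da; claimed = 08da → match.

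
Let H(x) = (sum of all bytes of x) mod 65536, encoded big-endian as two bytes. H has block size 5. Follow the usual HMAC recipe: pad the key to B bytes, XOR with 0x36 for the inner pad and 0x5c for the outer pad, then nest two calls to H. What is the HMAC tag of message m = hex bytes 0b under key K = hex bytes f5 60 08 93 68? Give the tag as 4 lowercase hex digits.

Key hex bytes f5 60 08 93 68 is exactly B = 5 bytes: K' = f5 60 08 93 68.
K' ⊕ ipad = c3 56 3e a5 5e.  K' ⊕ opad = a9 3c 54 cf 34.
Inner input = (K'⊕ipad) ∥ m = c3 56 3e a5 5e ∥ 0b.
Inner hash: sum = 195+86+62+165+94+11 = 613 → 02 65.
Outer input = (K'⊕opad) ∥ inner = a9 3c 54 cf 34 ∥ 02 65.
Outer hash (tag): sum = 169+60+84+207+52+2+101 = 675 → 02 a3.

02a3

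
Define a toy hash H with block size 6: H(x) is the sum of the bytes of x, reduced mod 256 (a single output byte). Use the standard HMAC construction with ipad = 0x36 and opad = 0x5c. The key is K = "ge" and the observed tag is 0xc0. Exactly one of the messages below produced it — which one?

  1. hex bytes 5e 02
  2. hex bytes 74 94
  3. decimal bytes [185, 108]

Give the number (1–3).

Key "ge" = 67 65 is 2 bytes ≤ B = 6; zero-pad to 6 bytes: K' = 67 65 00 00 00 00.
K' ⊕ ipad = 51 53 36 36 36 36; K' ⊕ opad = 3b 39 5c 5c 5c 5c.
m1: inner = H(51 53 36 36 36 36 5e 02) = dc; tag = H(3b 39 5c 5c 5c 5c dc) = c0 ← matches
m2: inner = H(51 53 36 36 36 36 74 94) = 84; tag = H(3b 39 5c 5c 5c 5c 84) = 68
m3: inner = H(51 53 36 36 36 36 b9 6c) = a1; tag = H(3b 39 5c 5c 5c 5c a1) = 85

1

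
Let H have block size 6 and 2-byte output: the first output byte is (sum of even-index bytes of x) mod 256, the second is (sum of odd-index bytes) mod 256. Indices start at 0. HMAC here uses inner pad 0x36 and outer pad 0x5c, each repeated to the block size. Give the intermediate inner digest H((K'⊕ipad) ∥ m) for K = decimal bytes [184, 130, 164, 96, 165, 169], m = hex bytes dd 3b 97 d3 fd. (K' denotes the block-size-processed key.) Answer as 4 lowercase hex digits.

24b7

Key decimal bytes [184, 130, 164, 96, 165, 169] = b8 82 a4 60 a5 a9 is exactly B = 6 bytes: K' = b8 82 a4 60 a5 a9.
K' ⊕ ipad = 8e b4 92 56 93 9f.
Inner input = 8e b4 92 56 93 9f ∥ dd 3b 97 d3 fd.
Inner hash: even-index sum = 1060 mod 256 = 36; odd-index sum = 695 mod 256 = 183 → 24 b7.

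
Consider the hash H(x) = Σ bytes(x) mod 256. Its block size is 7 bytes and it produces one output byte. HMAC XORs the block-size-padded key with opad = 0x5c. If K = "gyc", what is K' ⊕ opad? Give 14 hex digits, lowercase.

Key "gyc" = 67 79 63 is 3 bytes ≤ B = 7; zero-pad to 7 bytes: K' = 67 79 63 00 00 00 00.
XOR each byte with 0x5c: 67⊕5c=3b, 79⊕5c=25, 63⊕5c=3f, 00⊕5c=5c, 00⊕5c=5c, 00⊕5c=5c, 00⊕5c=5c.

3b253f5c5c5c5c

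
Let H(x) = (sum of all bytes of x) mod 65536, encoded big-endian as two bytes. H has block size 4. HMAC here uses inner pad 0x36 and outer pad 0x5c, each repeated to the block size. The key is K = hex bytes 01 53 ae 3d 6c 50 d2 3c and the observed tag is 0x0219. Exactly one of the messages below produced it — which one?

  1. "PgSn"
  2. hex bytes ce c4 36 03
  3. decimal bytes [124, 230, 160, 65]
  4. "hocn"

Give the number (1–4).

Key hex bytes 01 53 ae 3d 6c 50 d2 3c is 8 bytes > B = 4, so hash it first: H(key) = 03 09, then zero-pad to 4 bytes: K' = 03 09 00 00.
K' ⊕ ipad = 35 3f 36 36; K' ⊕ opad = 5f 55 5c 5c.
m1: inner = H(35 3f 36 36 50 67 53 6e) = 02 58; tag = H(5f 55 5c 5c 02 58) = 01c6
m2: inner = H(35 3f 36 36 ce c4 36 03) = 02 ab; tag = H(5f 55 5c 5c 02 ab) = 0219 ← matches
m3: inner = H(35 3f 36 36 7c e6 a0 41) = 03 23; tag = H(5f 55 5c 5c 03 23) = 0192
m4: inner = H(35 3f 36 36 68 6f 63 6e) = 02 88; tag = H(5f 55 5c 5c 02 88) = 01f6

2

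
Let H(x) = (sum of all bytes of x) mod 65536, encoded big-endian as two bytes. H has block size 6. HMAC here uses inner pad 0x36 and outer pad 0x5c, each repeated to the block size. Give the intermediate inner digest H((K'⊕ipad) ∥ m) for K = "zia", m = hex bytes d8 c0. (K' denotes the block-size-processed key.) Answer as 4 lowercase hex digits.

033c

Key "zia" = 7a 69 61 is 3 bytes ≤ B = 6; zero-pad to 6 bytes: K' = 7a 69 61 00 00 00.
K' ⊕ ipad = 4c 5f 57 36 36 36.
Inner input = 4c 5f 57 36 36 36 ∥ d8 c0.
Inner hash: sum = 76+95+87+54+54+54+216+192 = 828 → 03 3c.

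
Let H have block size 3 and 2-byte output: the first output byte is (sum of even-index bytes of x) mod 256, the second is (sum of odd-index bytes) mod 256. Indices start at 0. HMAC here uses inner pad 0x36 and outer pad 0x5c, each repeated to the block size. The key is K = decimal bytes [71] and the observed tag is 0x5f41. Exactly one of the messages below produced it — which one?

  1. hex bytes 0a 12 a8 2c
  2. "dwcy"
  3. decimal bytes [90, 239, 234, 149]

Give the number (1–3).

Key decimal bytes [71] = 47 is 1 byte ≤ B = 3; zero-pad to 3 bytes: K' = 47 00 00.
K' ⊕ ipad = 71 36 36; K' ⊕ opad = 1b 5c 5c.
m1: inner = H(71 36 36 0a 12 a8 2c) = e5 e8; tag = H(1b 5c 5c e5 e8) = 5f41 ← matches
m2: inner = H(71 36 36 64 77 63 79) = 97 fd; tag = H(1b 5c 5c 97 fd) = 74f3
m3: inner = H(71 36 36 5a ef ea 95) = 2b 7a; tag = H(1b 5c 5c 2b 7a) = f187

1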